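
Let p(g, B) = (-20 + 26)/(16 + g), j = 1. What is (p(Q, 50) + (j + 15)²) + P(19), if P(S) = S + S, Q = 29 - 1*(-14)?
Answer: 17352/59 ≈ 294.10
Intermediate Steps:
Q = 43 (Q = 29 + 14 = 43)
p(g, B) = 6/(16 + g)
P(S) = 2*S
(p(Q, 50) + (j + 15)²) + P(19) = (6/(16 + 43) + (1 + 15)²) + 2*19 = (6/59 + 16²) + 38 = (6*(1/59) + 256) + 38 = (6/59 + 256) + 38 = 15110/59 + 38 = 17352/59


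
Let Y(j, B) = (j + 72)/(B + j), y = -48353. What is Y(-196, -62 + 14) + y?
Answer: -2949502/61 ≈ -48353.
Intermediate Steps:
Y(j, B) = (72 + j)/(B + j)
Y(-196, -62 + 14) + y = (72 - 196)/((-62 + 14) - 196) - 48353 = -124/(-48 - 196) - 48353 = -124/(-244) - 48353 = -1/244*(-124) - 48353 = 31/61 - 48353 = -2949502/61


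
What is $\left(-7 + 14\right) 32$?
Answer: $224$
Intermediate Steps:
$\left(-7 + 14\right) 32 = 7 \cdot 32 = 224$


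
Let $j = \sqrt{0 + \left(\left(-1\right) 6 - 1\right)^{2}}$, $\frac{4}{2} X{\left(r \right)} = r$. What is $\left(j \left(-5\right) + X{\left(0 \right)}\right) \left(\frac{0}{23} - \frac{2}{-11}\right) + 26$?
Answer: $\frac{216}{11} \approx 19.636$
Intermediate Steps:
$X{\left(r \right)} = \frac{r}{2}$
$j = 7$ ($j = \sqrt{0 + \left(-6 - 1\right)^{2}} = \sqrt{0 + \left(-7\right)^{2}} = \sqrt{0 + 49} = \sqrt{49} = 7$)
$\left(j \left(-5\right) + X{\left(0 \right)}\right) \left(\frac{0}{23} - \frac{2}{-11}\right) + 26 = \left(7 \left(-5\right) + \frac{1}{2} \cdot 0\right) \left(\frac{0}{23} - \frac{2}{-11}\right) + 26 = \left(-35 + 0\right) \left(0 \cdot \frac{1}{23} - - \frac{2}{11}\right) + 26 = - 35 \left(0 + \frac{2}{11}\right) + 26 = \left(-35\right) \frac{2}{11} + 26 = - \frac{70}{11} + 26 = \frac{216}{11}$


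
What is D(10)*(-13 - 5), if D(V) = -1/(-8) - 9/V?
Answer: 279/20 ≈ 13.950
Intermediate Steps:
D(V) = ⅛ - 9/V (D(V) = -1*(-⅛) - 9/V = ⅛ - 9/V)
D(10)*(-13 - 5) = ((⅛)*(-72 + 10)/10)*(-13 - 5) = ((⅛)*(⅒)*(-62))*(-18) = -31/40*(-18) = 279/20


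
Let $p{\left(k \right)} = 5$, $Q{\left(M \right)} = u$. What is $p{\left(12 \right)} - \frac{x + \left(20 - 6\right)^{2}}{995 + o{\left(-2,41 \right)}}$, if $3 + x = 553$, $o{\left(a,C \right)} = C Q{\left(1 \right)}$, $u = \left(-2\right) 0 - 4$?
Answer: $\frac{3409}{831} \approx 4.1023$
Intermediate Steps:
$u = -4$ ($u = 0 - 4 = -4$)
$Q{\left(M \right)} = -4$
$o{\left(a,C \right)} = - 4 C$ ($o{\left(a,C \right)} = C \left(-4\right) = - 4 C$)
$x = 550$ ($x = -3 + 553 = 550$)
$p{\left(12 \right)} - \frac{x + \left(20 - 6\right)^{2}}{995 + o{\left(-2,41 \right)}} = 5 - \frac{550 + \left(20 - 6\right)^{2}}{995 - 164} = 5 - \frac{550 + 14^{2}}{995 - 164} = 5 - \frac{550 + 196}{831} = 5 - 746 \cdot \frac{1}{831} = 5 - \frac{746}{831} = \frac{3409}{831}$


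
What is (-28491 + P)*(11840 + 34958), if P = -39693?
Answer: -3190874832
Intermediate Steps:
(-28491 + P)*(11840 + 34958) = (-28491 - 39693)*(11840 + 34958) = -68184*46798 = -3190874832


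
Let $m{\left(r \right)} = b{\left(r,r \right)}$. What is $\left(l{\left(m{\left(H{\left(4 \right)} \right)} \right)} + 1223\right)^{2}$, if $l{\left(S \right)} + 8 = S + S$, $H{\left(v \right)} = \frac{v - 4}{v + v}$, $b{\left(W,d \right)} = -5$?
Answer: $1452025$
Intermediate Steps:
$H{\left(v \right)} = \frac{-4 + v}{2 v}$
$m{\left(r \right)} = -5$
$l{\left(S \right)} = -8 + 2 S$ ($l{\left(S \right)} = -8 + \left(S + S\right) = -8 + 2 S$)
$\left(l{\left(m{\left(H{\left(4 \right)} \right)} \right)} + 1223\right)^{2} = \left(\left(-8 + 2 \left(-5\right)\right) + 1223\right)^{2} = \left(\left(-8 - 10\right) + 1223\right)^{2} = \left(-18 + 1223\right)^{2} = 1205^{2} = 1452025$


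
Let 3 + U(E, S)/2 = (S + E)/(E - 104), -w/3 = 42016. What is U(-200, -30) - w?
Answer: 9579307/76 ≈ 1.2604e+5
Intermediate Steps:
w = -126048 (w = -3*42016 = -126048)
U(E, S) = -6 + 2*(E + S)/(-104 + E) (U(E, S) = -6 + 2*((S + E)/(E - 104)) = -6 + 2*((E + S)/(-104 + E)) = -6 + 2*(E + S)/(-104 + E))
U(-200, -30) - w = 2*(312 - 30 - 2*(-200))/(-104 - 200) - 1*(-126048) = 2*(312 - 30 + 400)/(-304) + 126048 = 2*(-1/304)*682 + 126048 = -341/76 + 126048 = 9579307/76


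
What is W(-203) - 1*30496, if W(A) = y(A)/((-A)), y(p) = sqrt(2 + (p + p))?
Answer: -30496 + 2*I*sqrt(101)/203 ≈ -30496.0 + 0.099014*I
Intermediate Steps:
y(p) = sqrt(2 + 2*p)
W(A) = -sqrt(2 + 2*A)/A (W(A) = sqrt(2 + 2*A)/((-A)) = sqrt(2 + 2*A)*(-1/A) = -sqrt(2 + 2*A)/A)
W(-203) - 1*30496 = -1*sqrt(2 + 2*(-203))/(-203) - 1*30496 = -1*(-1/203)*sqrt(2 - 406) - 30496 = -1*(-1/203)*sqrt(-404) - 30496 = -1*(-1/203)*2*I*sqrt(101) - 30496 = 2*I*sqrt(101)/203 - 30496 = -30496 + 2*I*sqrt(101)/203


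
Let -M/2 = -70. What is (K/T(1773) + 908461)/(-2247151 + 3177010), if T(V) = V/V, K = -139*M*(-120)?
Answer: 3243661/929859 ≈ 3.4883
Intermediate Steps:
M = 140 (M = -2*(-70) = 140)
K = 2335200 (K = -139*140*(-120) = -19460*(-120) = 2335200)
T(V) = 1
(K/T(1773) + 908461)/(-2247151 + 3177010) = (2335200/1 + 908461)/(-2247151 + 3177010) = (2335200*1 + 908461)/929859 = (2335200 + 908461)*(1/929859) = 3243661*(1/929859) = 3243661/929859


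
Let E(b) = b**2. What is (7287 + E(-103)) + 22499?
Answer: 40395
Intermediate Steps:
(7287 + E(-103)) + 22499 = (7287 + (-103)**2) + 22499 = (7287 + 10609) + 22499 = 17896 + 22499 = 40395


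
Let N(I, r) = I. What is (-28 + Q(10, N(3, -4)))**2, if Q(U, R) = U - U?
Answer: 784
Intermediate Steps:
Q(U, R) = 0
(-28 + Q(10, N(3, -4)))**2 = (-28 + 0)**2 = (-28)**2 = 784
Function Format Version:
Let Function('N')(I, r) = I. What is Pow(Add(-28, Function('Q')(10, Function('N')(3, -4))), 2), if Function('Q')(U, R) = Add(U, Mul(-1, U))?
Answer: 784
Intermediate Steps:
Function('Q')(U, R) = 0
Pow(Add(-28, Function('Q')(10, Function('N')(3, -4))), 2) = Pow(Add(-28, 0), 2) = Pow(-28, 2) = 784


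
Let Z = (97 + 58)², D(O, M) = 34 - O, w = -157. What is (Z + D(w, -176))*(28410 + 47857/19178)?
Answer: 6597586686396/9589 ≈ 6.8804e+8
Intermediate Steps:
Z = 24025 (Z = 155² = 24025)
(Z + D(w, -176))*(28410 + 47857/19178) = (24025 + (34 - 1*(-157)))*(28410 + 47857/19178) = (24025 + (34 + 157))*(28410 + 47857*(1/19178)) = (24025 + 191)*(28410 + 47857/19178) = 24216*(544894837/19178) = 6597586686396/9589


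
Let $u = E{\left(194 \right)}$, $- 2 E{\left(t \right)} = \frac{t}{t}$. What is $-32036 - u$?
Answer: $- \frac{64071}{2} \approx -32036.0$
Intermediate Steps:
$E{\left(t \right)} = - \frac{1}{2}$ ($E{\left(t \right)} = - \frac{t \frac{1}{t}}{2} = \left(- \frac{1}{2}\right) 1 = - \frac{1}{2}$)
$u = - \frac{1}{2} \approx -0.5$
$-32036 - u = -32036 - - \frac{1}{2} = -32036 + \frac{1}{2} = - \frac{64071}{2}$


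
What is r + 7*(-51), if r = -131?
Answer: -488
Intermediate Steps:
r + 7*(-51) = -131 + 7*(-51) = -131 - 357 = -488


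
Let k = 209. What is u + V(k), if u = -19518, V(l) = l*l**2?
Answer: 9109811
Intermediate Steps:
V(l) = l**3
u + V(k) = -19518 + 209**3 = -19518 + 9129329 = 9109811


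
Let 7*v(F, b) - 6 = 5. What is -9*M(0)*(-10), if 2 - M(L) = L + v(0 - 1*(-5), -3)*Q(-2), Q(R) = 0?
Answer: 180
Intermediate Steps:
v(F, b) = 11/7 (v(F, b) = 6/7 + (⅐)*5 = 6/7 + 5/7 = 11/7)
M(L) = 2 - L (M(L) = 2 - (L + (11/7)*0) = 2 - (L + 0) = 2 - L)
-9*M(0)*(-10) = -9*(2 - 1*0)*(-10) = -9*(2 + 0)*(-10) = -9*2*(-10) = -18*(-10) = 180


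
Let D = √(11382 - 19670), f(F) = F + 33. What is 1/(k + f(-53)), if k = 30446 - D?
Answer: 15213/462874882 + I*√518/231437441 ≈ 3.2866e-5 + 9.834e-8*I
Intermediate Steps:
f(F) = 33 + F
D = 4*I*√518 (D = √(-8288) = 4*I*√518 ≈ 91.038*I)
k = 30446 - 4*I*√518 ≈ 30446.0 - 91.038*I
1/(k + f(-53)) = 1/((30446 - 4*I*√518) + (33 - 53)) = 1/((30446 - 4*I*√518) - 20) = 1/(30426 - 4*I*√518)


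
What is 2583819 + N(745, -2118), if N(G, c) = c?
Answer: 2581701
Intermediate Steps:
2583819 + N(745, -2118) = 2583819 - 2118 = 2581701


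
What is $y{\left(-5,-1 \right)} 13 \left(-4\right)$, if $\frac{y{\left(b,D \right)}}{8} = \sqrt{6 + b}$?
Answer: $-416$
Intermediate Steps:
$y{\left(b,D \right)} = 8 \sqrt{6 + b}$
$y{\left(-5,-1 \right)} 13 \left(-4\right) = 8 \sqrt{6 - 5} \cdot 13 \left(-4\right) = 8 \sqrt{1} \cdot 13 \left(-4\right) = 8 \cdot 1 \cdot 13 \left(-4\right) = 8 \cdot 13 \left(-4\right) = 104 \left(-4\right) = -416$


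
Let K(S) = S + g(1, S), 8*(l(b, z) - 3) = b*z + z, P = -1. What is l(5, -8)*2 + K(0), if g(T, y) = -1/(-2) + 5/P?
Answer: -21/2 ≈ -10.500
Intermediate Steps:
l(b, z) = 3 + z/8 + b*z/8 (l(b, z) = 3 + (b*z + z)/8 = 3 + (z + b*z)/8 = 3 + (z/8 + b*z/8) = 3 + z/8 + b*z/8)
g(T, y) = -9/2 (g(T, y) = -1/(-2) + 5/(-1) = -1*(-½) + 5*(-1) = ½ - 5 = -9/2)
K(S) = -9/2 + S (K(S) = S - 9/2 = -9/2 + S)
l(5, -8)*2 + K(0) = (3 + (⅛)*(-8) + (⅛)*5*(-8))*2 + (-9/2 + 0) = (3 - 1 - 5)*2 - 9/2 = -3*2 - 9/2 = -6 - 9/2 = -21/2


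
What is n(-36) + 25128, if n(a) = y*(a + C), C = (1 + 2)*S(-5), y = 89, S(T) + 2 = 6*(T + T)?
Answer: 5370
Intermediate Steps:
S(T) = -2 + 12*T (S(T) = -2 + 6*(T + T) = -2 + 6*(2*T) = -2 + 12*T)
C = -186 (C = (1 + 2)*(-2 + 12*(-5)) = 3*(-2 - 60) = 3*(-62) = -186)
n(a) = -16554 + 89*a (n(a) = 89*(a - 186) = 89*(-186 + a) = -16554 + 89*a)
n(-36) + 25128 = (-16554 + 89*(-36)) + 25128 = (-16554 - 3204) + 25128 = -19758 + 25128 = 5370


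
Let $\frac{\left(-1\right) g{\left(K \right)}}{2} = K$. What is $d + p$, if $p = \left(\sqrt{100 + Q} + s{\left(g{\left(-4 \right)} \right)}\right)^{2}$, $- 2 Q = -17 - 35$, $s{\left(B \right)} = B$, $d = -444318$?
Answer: $-444128 + 48 \sqrt{14} \approx -4.4395 \cdot 10^{5}$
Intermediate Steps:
$g{\left(K \right)} = - 2 K$
$Q = 26$ ($Q = - \frac{-17 - 35}{2} = \left(- \frac{1}{2}\right) \left(-52\right) = 26$)
$p = \left(8 + 3 \sqrt{14}\right)^{2}$ ($p = \left(\sqrt{100 + 26} - -8\right)^{2} = \left(\sqrt{126} + 8\right)^{2} = \left(3 \sqrt{14} + 8\right)^{2} = \left(8 + 3 \sqrt{14}\right)^{2} \approx 369.6$)
$d + p = -444318 + \left(190 + 48 \sqrt{14}\right) = -444128 + 48 \sqrt{14}$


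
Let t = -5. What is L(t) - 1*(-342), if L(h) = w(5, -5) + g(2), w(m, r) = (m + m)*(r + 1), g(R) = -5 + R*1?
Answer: 299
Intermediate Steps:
g(R) = -5 + R
w(m, r) = 2*m*(1 + r) (w(m, r) = (2*m)*(1 + r) = 2*m*(1 + r))
L(h) = -43 (L(h) = 2*5*(1 - 5) + (-5 + 2) = 2*5*(-4) - 3 = -40 - 3 = -43)
L(t) - 1*(-342) = -43 - 1*(-342) = -43 + 342 = 299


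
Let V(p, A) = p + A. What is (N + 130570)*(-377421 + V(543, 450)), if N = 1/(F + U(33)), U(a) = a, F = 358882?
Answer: -17640745454679828/358915 ≈ -4.9150e+10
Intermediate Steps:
V(p, A) = A + p
N = 1/358915 (N = 1/(358882 + 33) = 1/358915 ≈ 2.7862e-6)
(N + 130570)*(-377421 + V(543, 450)) = (1/358915 + 130570)*(-377421 + (450 + 543)) = 46863531551*(-377421 + 993)/358915 = (46863531551/358915)*(-376428) = -17640745454679828/358915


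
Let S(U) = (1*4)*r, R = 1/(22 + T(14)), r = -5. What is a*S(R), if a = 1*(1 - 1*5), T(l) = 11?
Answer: 80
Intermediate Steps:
R = 1/33 (R = 1/(22 + 11) = 1/33 ≈ 0.030303)
a = -4 (a = 1*(1 - 5) = 1*(-4) = -4)
S(U) = -20 (S(U) = (1*4)*(-5) = 4*(-5) = -20)
a*S(R) = -4*(-20) = 80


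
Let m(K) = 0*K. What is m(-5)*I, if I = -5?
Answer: 0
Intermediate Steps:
m(K) = 0
m(-5)*I = 0*(-5) = 0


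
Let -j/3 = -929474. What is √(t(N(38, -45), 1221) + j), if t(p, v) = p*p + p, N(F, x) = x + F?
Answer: 4*√174279 ≈ 1669.9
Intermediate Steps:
j = 2788422 (j = -3*(-929474) = 2788422)
N(F, x) = F + x
t(p, v) = p + p² (t(p, v) = p² + p = p + p²)
√(t(N(38, -45), 1221) + j) = √((38 - 45)*(1 + (38 - 45)) + 2788422) = √(-7*(1 - 7) + 2788422) = √(-7*(-6) + 2788422) = √(42 + 2788422) = √2788464 = 4*√174279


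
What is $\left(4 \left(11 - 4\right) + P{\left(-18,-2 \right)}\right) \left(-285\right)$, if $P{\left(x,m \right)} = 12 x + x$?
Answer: $58710$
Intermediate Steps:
$P{\left(x,m \right)} = 13 x$
$\left(4 \left(11 - 4\right) + P{\left(-18,-2 \right)}\right) \left(-285\right) = \left(4 \left(11 - 4\right) + 13 \left(-18\right)\right) \left(-285\right) = \left(4 \cdot 7 - 234\right) \left(-285\right) = \left(28 - 234\right) \left(-285\right) = \left(-206\right) \left(-285\right) = 58710$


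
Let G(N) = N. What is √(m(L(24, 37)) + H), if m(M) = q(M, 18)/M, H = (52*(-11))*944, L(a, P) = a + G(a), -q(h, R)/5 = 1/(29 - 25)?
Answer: I*√311021583/24 ≈ 734.83*I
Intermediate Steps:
q(h, R) = -5/4 (q(h, R) = -5/(29 - 25) = -5/4)
L(a, P) = 2*a (L(a, P) = a + a = 2*a)
H = -539968 (H = -572*944 = -539968)
m(M) = -5/(4*M)
√(m(L(24, 37)) + H) = √(-5/(4*(2*24)) - 539968) = √(-5/4/48 - 539968) = √(-5/4*1/48 - 539968) = √(-5/192 - 539968) = √(-103673861/192) = I*√311021583/24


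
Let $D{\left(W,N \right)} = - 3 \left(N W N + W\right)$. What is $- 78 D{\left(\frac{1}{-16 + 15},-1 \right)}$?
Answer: $-468$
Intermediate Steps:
$D{\left(W,N \right)} = - 3 W - 3 W N^{2}$ ($D{\left(W,N \right)} = - 3 \left(W N^{2} + W\right) = - 3 \left(W + W N^{2}\right) = - 3 W - 3 W N^{2}$)
$- 78 D{\left(\frac{1}{-16 + 15},-1 \right)} = - 78 \left(- \frac{3 \left(1 + \left(-1\right)^{2}\right)}{-16 + 15}\right) = - 78 \left(- \frac{3 \left(1 + 1\right)}{-1}\right) = - 78 \left(\left(-3\right) \left(-1\right) 2\right) = \left(-78\right) 6 = -468$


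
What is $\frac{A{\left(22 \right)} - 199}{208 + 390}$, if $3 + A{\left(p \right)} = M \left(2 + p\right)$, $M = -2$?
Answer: $- \frac{125}{299} \approx -0.41806$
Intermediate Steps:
$A{\left(p \right)} = -7 - 2 p$ ($A{\left(p \right)} = -3 - 2 \left(2 + p\right) = -3 - \left(4 + 2 p\right) = -7 - 2 p$)
$\frac{A{\left(22 \right)} - 199}{208 + 390} = \frac{\left(-7 - 44\right) - 199}{208 + 390} = \frac{\left(-7 - 44\right) - 199}{598} = \left(-51 - 199\right) \frac{1}{598} = \left(-250\right) \frac{1}{598} = - \frac{125}{299}$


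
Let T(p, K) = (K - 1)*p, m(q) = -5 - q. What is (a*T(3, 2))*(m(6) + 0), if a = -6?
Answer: 198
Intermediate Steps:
T(p, K) = p*(-1 + K) (T(p, K) = (-1 + K)*p = p*(-1 + K))
(a*T(3, 2))*(m(6) + 0) = (-18*(-1 + 2))*((-5 - 1*6) + 0) = (-18)*((-5 - 6) + 0) = (-6*3)*(-11 + 0) = -18*(-11) = 198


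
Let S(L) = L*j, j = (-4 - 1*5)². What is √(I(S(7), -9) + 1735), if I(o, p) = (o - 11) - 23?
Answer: 18*√7 ≈ 47.624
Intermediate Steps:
j = 81 (j = (-4 - 5)² = (-9)² = 81)
S(L) = 81*L (S(L) = L*81 = 81*L)
I(o, p) = -34 + o (I(o, p) = (-11 + o) - 23 = -34 + o)
√(I(S(7), -9) + 1735) = √((-34 + 81*7) + 1735) = √((-34 + 567) + 1735) = √(533 + 1735) = √2268 = 18*√7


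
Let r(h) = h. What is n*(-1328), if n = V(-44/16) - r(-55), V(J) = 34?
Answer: -118192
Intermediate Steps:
n = 89 (n = 34 - 1*(-55) = 34 + 55 = 89)
n*(-1328) = 89*(-1328) = -118192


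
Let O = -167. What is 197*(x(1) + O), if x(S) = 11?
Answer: -30732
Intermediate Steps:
197*(x(1) + O) = 197*(11 - 167) = 197*(-156) = -30732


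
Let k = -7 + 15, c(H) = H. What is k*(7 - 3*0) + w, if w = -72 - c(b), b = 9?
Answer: -25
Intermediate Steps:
k = 8
w = -81 (w = -72 - 1*9 = -72 - 9 = -81)
k*(7 - 3*0) + w = 8*(7 - 3*0) - 81 = 8*(7 + 0) - 81 = 8*7 - 81 = 56 - 81 = -25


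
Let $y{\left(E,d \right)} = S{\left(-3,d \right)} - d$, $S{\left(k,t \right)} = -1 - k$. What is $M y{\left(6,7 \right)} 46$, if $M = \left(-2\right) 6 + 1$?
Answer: $2530$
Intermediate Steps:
$y{\left(E,d \right)} = 2 - d$ ($y{\left(E,d \right)} = \left(-1 - -3\right) - d = \left(-1 + 3\right) - d = 2 - d$)
$M = -11$ ($M = -12 + 1 = -11$)
$M y{\left(6,7 \right)} 46 = - 11 \left(2 - 7\right) 46 = \left(-11\right) \left(-5\right) 46 = 55 \cdot 46 = 2530$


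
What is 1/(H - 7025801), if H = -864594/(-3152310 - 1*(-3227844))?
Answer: -12589/88447952888 ≈ -1.4233e-7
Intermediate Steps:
H = -144099/12589 (H = -864594/(-3152310 + 3227844) = -864594/75534 = -864594*1/75534 = -144099/12589 ≈ -11.446)
1/(H - 7025801) = 1/(-144099/12589 - 7025801) = 1/(-88447952888/12589) = -12589/88447952888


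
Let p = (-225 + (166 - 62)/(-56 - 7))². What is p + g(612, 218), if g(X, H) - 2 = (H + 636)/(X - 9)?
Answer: 13661527807/265923 ≈ 51374.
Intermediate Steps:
g(X, H) = 2 + (636 + H)/(-9 + X) (g(X, H) = 2 + (H + 636)/(X - 9) = 2 + (636 + H)/(-9 + X))
p = 203889841/3969 (p = (-225 + 104/(-63))² = (-225 + 104*(-1/63))² = (-225 - 104/63)² = (-14279/63)² = 203889841/3969 ≈ 51371.)
p + g(612, 218) = 203889841/3969 + (618 + 218 + 2*612)/(-9 + 612) = 203889841/3969 + (618 + 218 + 1224)/603 = 203889841/3969 + (1/603)*2060 = 203889841/3969 + 2060/603 = 13661527807/265923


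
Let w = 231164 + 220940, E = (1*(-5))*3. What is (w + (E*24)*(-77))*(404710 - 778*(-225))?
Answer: 278182762240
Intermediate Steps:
E = -15 (E = -5*3 = -15)
w = 452104
(w + (E*24)*(-77))*(404710 - 778*(-225)) = (452104 - 15*24*(-77))*(404710 - 778*(-225)) = (452104 - 360*(-77))*(404710 + 175050) = (452104 + 27720)*579760 = 479824*579760 = 278182762240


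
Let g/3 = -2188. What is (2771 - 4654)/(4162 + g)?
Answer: 1883/2402 ≈ 0.78393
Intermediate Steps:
g = -6564 (g = 3*(-2188) = -6564)
(2771 - 4654)/(4162 + g) = (2771 - 4654)/(4162 - 6564) = -1883/(-2402) = -1883*(-1/2402) = 1883/2402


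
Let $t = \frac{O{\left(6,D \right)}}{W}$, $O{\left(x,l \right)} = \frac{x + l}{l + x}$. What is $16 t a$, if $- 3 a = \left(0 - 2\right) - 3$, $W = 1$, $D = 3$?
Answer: $\frac{80}{3} \approx 26.667$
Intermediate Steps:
$O{\left(x,l \right)} = 1$ ($O{\left(x,l \right)} = \frac{l + x}{l + x} = 1$)
$a = \frac{5}{3}$ ($a = - \frac{\left(0 - 2\right) - 3}{3} = - \frac{-2 - 3}{3} = \left(- \frac{1}{3}\right) \left(-5\right) = \frac{5}{3} \approx 1.6667$)
$t = 1$ ($t = 1 \cdot 1^{-1} = 1 \cdot 1 = 1$)
$16 t a = 16 \cdot 1 \cdot \frac{5}{3} = 16 \cdot \frac{5}{3} = \frac{80}{3}$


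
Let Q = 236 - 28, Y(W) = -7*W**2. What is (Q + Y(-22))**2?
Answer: 10112400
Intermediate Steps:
Q = 208
(Q + Y(-22))**2 = (208 - 7*(-22)**2)**2 = (208 - 7*484)**2 = (208 - 3388)**2 = (-3180)**2 = 10112400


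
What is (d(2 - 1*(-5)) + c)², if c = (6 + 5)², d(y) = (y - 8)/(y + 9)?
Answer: 3744225/256 ≈ 14626.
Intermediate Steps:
d(y) = (-8 + y)/(9 + y)
c = 121 (c = 11² = 121)
(d(2 - 1*(-5)) + c)² = ((-8 + (2 - 1*(-5)))/(9 + (2 - 1*(-5))) + 121)² = ((-8 + (2 + 5))/(9 + (2 + 5)) + 121)² = ((-8 + 7)/(9 + 7) + 121)² = (-1/16 + 121)² = (1935/16)² = 3744225/256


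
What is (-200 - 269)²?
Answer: 219961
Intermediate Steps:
(-200 - 269)² = (-469)² = 219961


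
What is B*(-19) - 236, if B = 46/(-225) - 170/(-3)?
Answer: -294476/225 ≈ -1308.8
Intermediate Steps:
B = 12704/225 (B = 46*(-1/225) - 170*(-⅓) = -46/225 + 170/3 = 12704/225 ≈ 56.462)
B*(-19) - 236 = (12704/225)*(-19) - 236 = -241376/225 - 236 = -294476/225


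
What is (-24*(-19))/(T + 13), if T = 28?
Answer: 456/41 ≈ 11.122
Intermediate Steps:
(-24*(-19))/(T + 13) = (-24*(-19))/(28 + 13) = 456/41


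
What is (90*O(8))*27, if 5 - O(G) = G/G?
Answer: 9720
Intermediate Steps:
O(G) = 4 (O(G) = 5 - G/G = 5 - 1*1 = 5 - 1 = 4)
(90*O(8))*27 = (90*4)*27 = 360*27 = 9720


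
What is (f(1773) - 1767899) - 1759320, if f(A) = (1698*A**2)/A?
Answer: -516665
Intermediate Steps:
f(A) = 1698*A
(f(1773) - 1767899) - 1759320 = (1698*1773 - 1767899) - 1759320 = (3010554 - 1767899) - 1759320 = 1242655 - 1759320 = -516665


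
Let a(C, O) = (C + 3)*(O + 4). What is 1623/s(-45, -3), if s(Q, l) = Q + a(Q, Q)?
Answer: 541/559 ≈ 0.96780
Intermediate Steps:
a(C, O) = (3 + C)*(4 + O)
s(Q, l) = 12 + Q² + 8*Q (s(Q, l) = Q + (12 + 3*Q + 4*Q + Q*Q) = Q + (12 + 3*Q + 4*Q + Q²) = Q + (12 + Q² + 7*Q) = 12 + Q² + 8*Q)
1623/s(-45, -3) = 1623/(12 + (-45)² + 8*(-45)) = 1623/(12 + 2025 - 360) = 1623/1677 = 1623*(1/1677) = 541/559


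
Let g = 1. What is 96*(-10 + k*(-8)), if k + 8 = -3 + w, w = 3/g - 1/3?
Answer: 5440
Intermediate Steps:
w = 8/3 (w = 3/1 - 1/3 = 3*1 - 1*⅓ = 3 - ⅓ = 8/3 ≈ 2.6667)
k = -25/3 (k = -8 + (-3 + 8/3) = -8 - ⅓ = -25/3 ≈ -8.3333)
96*(-10 + k*(-8)) = 96*(-10 - 25/3*(-8)) = 96*(-10 + 200/3) = 96*(170/3) = 5440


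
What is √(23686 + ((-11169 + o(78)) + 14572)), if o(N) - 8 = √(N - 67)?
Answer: √(27097 + √11) ≈ 164.62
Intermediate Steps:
o(N) = 8 + √(-67 + N) (o(N) = 8 + √(N - 67) = 8 + √(-67 + N))
√(23686 + ((-11169 + o(78)) + 14572)) = √(23686 + ((-11169 + (8 + √(-67 + 78))) + 14572)) = √(23686 + ((-11169 + (8 + √11)) + 14572)) = √(23686 + ((-11161 + √11) + 14572)) = √(23686 + (3411 + √11)) = √(27097 + √11)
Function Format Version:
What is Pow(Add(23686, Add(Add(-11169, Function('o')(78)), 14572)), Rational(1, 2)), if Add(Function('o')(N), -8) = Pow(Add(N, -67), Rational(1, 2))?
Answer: Pow(Add(27097, Pow(11, Rational(1, 2))), Rational(1, 2)) ≈ 164.62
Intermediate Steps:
Function('o')(N) = Add(8, Pow(Add(-67, N), Rational(1, 2))) (Function('o')(N) = Add(8, Pow(Add(N, -67), Rational(1, 2))) = Add(8, Pow(Add(-67, N), Rational(1, 2))))
Pow(Add(23686, Add(Add(-11169, Function('o')(78)), 14572)), Rational(1, 2)) = Pow(Add(23686, Add(Add(-11169, Add(8, Pow(Add(-67, 78), Rational(1, 2)))), 14572)), Rational(1, 2)) = Pow(Add(23686, Add(Add(-11169, Add(8, Pow(11, Rational(1, 2)))), 14572)), Rational(1, 2)) = Pow(Add(23686, Add(Add(-11161, Pow(11, Rational(1, 2))), 14572)), Rational(1, 2)) = Pow(Add(23686, Add(3411, Pow(11, Rational(1, 2)))), Rational(1, 2)) = Pow(Add(27097, Pow(11, Rational(1, 2))), Rational(1, 2))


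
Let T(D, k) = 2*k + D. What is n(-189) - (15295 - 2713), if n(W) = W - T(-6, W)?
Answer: -12387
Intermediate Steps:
T(D, k) = D + 2*k
n(W) = 6 - W (n(W) = W - (-6 + 2*W) = W + (6 - 2*W) = 6 - W)
n(-189) - (15295 - 2713) = (6 - 1*(-189)) - (15295 - 2713) = (6 + 189) - 1*12582 = 195 - 12582 = -12387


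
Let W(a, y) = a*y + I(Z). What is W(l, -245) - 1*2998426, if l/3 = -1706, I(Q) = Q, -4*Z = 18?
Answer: -3489041/2 ≈ -1.7445e+6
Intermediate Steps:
Z = -9/2 (Z = -¼*18 = -9/2 ≈ -4.5000)
l = -5118 (l = 3*(-1706) = -5118)
W(a, y) = -9/2 + a*y (W(a, y) = a*y - 9/2 = -9/2 + a*y)
W(l, -245) - 1*2998426 = (-9/2 - 5118*(-245)) - 1*2998426 = (-9/2 + 1253910) - 2998426 = 2507811/2 - 2998426 = -3489041/2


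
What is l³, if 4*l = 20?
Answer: 125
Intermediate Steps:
l = 5 (l = (¼)*20 = 5)
l³ = 5³ = 125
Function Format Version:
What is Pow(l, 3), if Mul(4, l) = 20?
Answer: 125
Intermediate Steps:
l = 5 (l = Mul(Rational(1, 4), 20) = 5)
Pow(l, 3) = Pow(5, 3) = 125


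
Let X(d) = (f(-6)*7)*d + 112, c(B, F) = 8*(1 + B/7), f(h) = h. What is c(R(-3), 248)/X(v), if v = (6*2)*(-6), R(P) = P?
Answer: 1/686 ≈ 0.0014577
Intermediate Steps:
c(B, F) = 8 + 8*B/7 (c(B, F) = 8*(1 + B*(⅐)) = 8*(1 + B/7) = 8 + 8*B/7)
v = -72 (v = 12*(-6) = -72)
X(d) = 112 - 42*d (X(d) = (-6*7)*d + 112 = -42*d + 112 = 112 - 42*d)
c(R(-3), 248)/X(v) = (8 + (8/7)*(-3))/(112 - 42*(-72)) = (8 - 24/7)/(112 + 3024) = (32/7)/3136 = (32/7)*(1/3136) = 1/686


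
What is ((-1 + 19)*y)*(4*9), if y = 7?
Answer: 4536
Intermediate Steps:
((-1 + 19)*y)*(4*9) = ((-1 + 19)*7)*(4*9) = (18*7)*36 = 126*36 = 4536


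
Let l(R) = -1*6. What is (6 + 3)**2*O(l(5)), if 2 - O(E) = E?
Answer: 648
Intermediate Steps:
l(R) = -6
O(E) = 2 - E
(6 + 3)**2*O(l(5)) = (6 + 3)**2*(2 - 1*(-6)) = 9**2*(2 + 6) = 81*8 = 648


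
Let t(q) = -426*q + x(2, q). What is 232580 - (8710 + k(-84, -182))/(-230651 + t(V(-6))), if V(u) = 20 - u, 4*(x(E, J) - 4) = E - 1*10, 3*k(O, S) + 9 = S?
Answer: 168661227439/725175 ≈ 2.3258e+5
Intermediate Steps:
k(O, S) = -3 + S/3
x(E, J) = 3/2 + E/4 (x(E, J) = 4 + (E - 1*10)/4 = 4 + (E - 10)/4 = 4 + (-10 + E)/4 = 4 + (-5/2 + E/4) = 3/2 + E/4)
t(q) = 2 - 426*q (t(q) = -426*q + (3/2 + (¼)*2) = -426*q + (3/2 + ½) = -426*q + 2 = 2 - 426*q)
232580 - (8710 + k(-84, -182))/(-230651 + t(V(-6))) = 232580 - (8710 + (-3 + (⅓)*(-182)))/(-230651 + (2 - 426*(20 - 1*(-6)))) = 232580 - (8710 + (-3 - 182/3))/(-230651 + (2 - 426*(20 + 6))) = 232580 - (8710 - 191/3)/(-230651 + (2 - 426*26)) = 232580 - 25939/(3*(-230651 + (2 - 11076))) = 232580 - 25939/(3*(-230651 - 11074)) = 232580 - 25939/(3*(-241725)) = 232580 - 25939*(-1)/(3*241725) = 232580 - 1*(-25939/725175) = 232580 + 25939/725175 = 168661227439/725175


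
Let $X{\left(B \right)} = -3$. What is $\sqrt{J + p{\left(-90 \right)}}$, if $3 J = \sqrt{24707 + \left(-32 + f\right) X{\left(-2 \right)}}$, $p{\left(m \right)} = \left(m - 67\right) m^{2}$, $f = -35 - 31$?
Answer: $\frac{\sqrt{-11445300 + 3 \sqrt{25001}}}{3} \approx 1127.7 i$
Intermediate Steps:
$f = -66$ ($f = -35 - 31 = -66$)
$p{\left(m \right)} = m^{2} \left(-67 + m\right)$ ($p{\left(m \right)} = \left(-67 + m\right) m^{2} = m^{2} \left(-67 + m\right)$)
$J = \frac{\sqrt{25001}}{3}$ ($J = \frac{\sqrt{24707 + \left(-32 - 66\right) \left(-3\right)}}{3} = \frac{\sqrt{24707 - -294}}{3} = \frac{\sqrt{24707 + 294}}{3} = \frac{\sqrt{25001}}{3} \approx 52.706$)
$\sqrt{J + p{\left(-90 \right)}} = \sqrt{\frac{\sqrt{25001}}{3} + \left(-90\right)^{2} \left(-67 - 90\right)} = \sqrt{\frac{\sqrt{25001}}{3} + 8100 \left(-157\right)} = \sqrt{\frac{\sqrt{25001}}{3} - 1271700} = \sqrt{-1271700 + \frac{\sqrt{25001}}{3}}$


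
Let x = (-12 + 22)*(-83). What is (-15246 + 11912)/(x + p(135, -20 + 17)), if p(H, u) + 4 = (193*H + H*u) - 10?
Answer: -1667/12403 ≈ -0.13440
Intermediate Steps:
p(H, u) = -14 + 193*H + H*u (p(H, u) = -4 + ((193*H + H*u) - 10) = -4 + (-10 + 193*H + H*u) = -14 + 193*H + H*u)
x = -830 (x = 10*(-83) = -830)
(-15246 + 11912)/(x + p(135, -20 + 17)) = (-15246 + 11912)/(-830 + (-14 + 193*135 + 135*(-20 + 17))) = -3334/(-830 + (-14 + 26055 + 135*(-3))) = -3334/(-830 + (-14 + 26055 - 405)) = -3334/(-830 + 25636) = -3334/24806 = -3334*1/24806 = -1667/12403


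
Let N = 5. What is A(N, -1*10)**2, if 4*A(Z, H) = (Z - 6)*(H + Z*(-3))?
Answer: 625/16 ≈ 39.063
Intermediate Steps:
A(Z, H) = (-6 + Z)*(H - 3*Z)/4 (A(Z, H) = ((Z - 6)*(H + Z*(-3)))/4 = ((-6 + Z)*(H - 3*Z))/4 = (-6 + Z)*(H - 3*Z)/4)
A(N, -1*10)**2 = (-(-3)*10/2 - 3/4*5**2 + (9/2)*5 + (1/4)*(-1*10)*5)**2 = (-3/2*(-10) - 3/4*25 + 45/2 + (1/4)*(-10)*5)**2 = (15 - 75/4 + 45/2 - 25/2)**2 = (25/4)**2 = 625/16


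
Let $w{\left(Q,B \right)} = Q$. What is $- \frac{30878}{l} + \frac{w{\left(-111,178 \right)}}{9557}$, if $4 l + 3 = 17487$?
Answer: $- \frac{295586227}{41773647} \approx -7.0759$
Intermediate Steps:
$l = 4371$ ($l = - \frac{3}{4} + \frac{1}{4} \cdot 17487 = - \frac{3}{4} + \frac{17487}{4} = 4371$)
$- \frac{30878}{l} + \frac{w{\left(-111,178 \right)}}{9557} = - \frac{30878}{4371} - \frac{111}{9557} = - \frac{295586227}{41773647}$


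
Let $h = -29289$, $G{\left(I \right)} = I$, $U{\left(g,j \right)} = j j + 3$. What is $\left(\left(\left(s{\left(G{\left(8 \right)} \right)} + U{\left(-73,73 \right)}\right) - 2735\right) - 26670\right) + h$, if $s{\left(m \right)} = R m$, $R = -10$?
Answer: $-53442$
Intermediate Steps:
$U{\left(g,j \right)} = 3 + j^{2}$ ($U{\left(g,j \right)} = j^{2} + 3 = 3 + j^{2}$)
$s{\left(m \right)} = - 10 m$
$\left(\left(\left(s{\left(G{\left(8 \right)} \right)} + U{\left(-73,73 \right)}\right) - 2735\right) - 26670\right) + h = \left(\left(\left(\left(-10\right) 8 + \left(3 + 73^{2}\right)\right) - 2735\right) - 26670\right) - 29289 = \left(\left(\left(-80 + \left(3 + 5329\right)\right) - 2735\right) - 26670\right) - 29289 = \left(\left(\left(-80 + 5332\right) - 2735\right) - 26670\right) - 29289 = \left(\left(5252 - 2735\right) - 26670\right) - 29289 = \left(2517 - 26670\right) - 29289 = -24153 - 29289 = -53442$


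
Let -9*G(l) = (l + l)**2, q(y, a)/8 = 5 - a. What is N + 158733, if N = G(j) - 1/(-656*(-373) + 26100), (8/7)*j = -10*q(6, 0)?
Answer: 254160804427/2437092 ≈ 1.0429e+5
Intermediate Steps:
q(y, a) = 40 - 8*a (q(y, a) = 8*(5 - a) = 40 - 8*a)
j = -350 (j = 7*(-10*(40 - 8*0))/8 = 7*(-10*(40 + 0))/8 = 7*(-10*40)/8 = (7/8)*(-400) = -350)
G(l) = -4*l**2/9 (G(l) = -(l + l)**2/9 = -4*l**2/9)
N = -132686120009/2437092 (N = -4/9*(-350)**2 - 1/(-656*(-373) + 26100) = -4/9*122500 - 1/(244688 + 26100) = -490000/9 - 1/270788 = -132686120009/2437092 ≈ -54444.)
N + 158733 = -132686120009/2437092 + 158733 = 254160804427/2437092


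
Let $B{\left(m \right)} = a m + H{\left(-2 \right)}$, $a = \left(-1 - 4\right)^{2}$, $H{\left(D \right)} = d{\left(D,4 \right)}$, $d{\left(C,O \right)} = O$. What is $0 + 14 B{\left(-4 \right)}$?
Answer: $-1344$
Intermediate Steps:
$H{\left(D \right)} = 4$
$a = 25$ ($a = \left(-5\right)^{2} = 25$)
$B{\left(m \right)} = 4 + 25 m$ ($B{\left(m \right)} = 25 m + 4 = 4 + 25 m$)
$0 + 14 B{\left(-4 \right)} = 0 + 14 \left(4 + 25 \left(-4\right)\right) = 0 + 14 \left(4 - 100\right) = 0 + 14 \left(-96\right) = 0 - 1344 = -1344$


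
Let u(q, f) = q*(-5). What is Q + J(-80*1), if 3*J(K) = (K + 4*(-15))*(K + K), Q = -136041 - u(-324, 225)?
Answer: -390583/3 ≈ -1.3019e+5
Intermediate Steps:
u(q, f) = -5*q
Q = -137661 (Q = -136041 - (-5)*(-324) = -136041 - 1*1620 = -136041 - 1620 = -137661)
J(K) = 2*K*(-60 + K)/3 (J(K) = ((K + 4*(-15))*(K + K))/3 = ((K - 60)*(2*K))/3 = ((-60 + K)*(2*K))/3 = (2*K*(-60 + K))/3 = 2*K*(-60 + K)/3)
Q + J(-80*1) = -137661 + 2*(-80*1)*(-60 - 80*1)/3 = -137661 + (⅔)*(-80)*(-60 - 80) = -137661 + (⅔)*(-80)*(-140) = -137661 + 22400/3 = -390583/3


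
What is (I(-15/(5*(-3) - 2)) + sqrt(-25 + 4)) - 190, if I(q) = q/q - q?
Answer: -3228/17 + I*sqrt(21) ≈ -189.88 + 4.5826*I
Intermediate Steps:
I(q) = 1 - q
(I(-15/(5*(-3) - 2)) + sqrt(-25 + 4)) - 190 = ((1 - (-15)/(5*(-3) - 2)) + sqrt(-25 + 4)) - 190 = ((1 - (-15)/(-15 - 2)) + sqrt(-21)) - 190 = ((1 - (-15)/(-17)) + I*sqrt(21)) - 190 = ((1 - (-15)*(-1)/17) + I*sqrt(21)) - 190 = ((1 - 1*15/17) + I*sqrt(21)) - 190 = ((1 - 15/17) + I*sqrt(21)) - 190 = (2/17 + I*sqrt(21)) - 190 = -3228/17 + I*sqrt(21)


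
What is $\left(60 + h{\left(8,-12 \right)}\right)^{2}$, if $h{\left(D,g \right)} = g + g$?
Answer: $1296$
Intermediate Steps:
$h{\left(D,g \right)} = 2 g$
$\left(60 + h{\left(8,-12 \right)}\right)^{2} = \left(60 + 2 \left(-12\right)\right)^{2} = \left(60 - 24\right)^{2} = 36^{2} = 1296$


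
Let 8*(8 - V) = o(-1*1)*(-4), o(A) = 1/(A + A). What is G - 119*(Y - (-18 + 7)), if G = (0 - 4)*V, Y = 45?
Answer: -6695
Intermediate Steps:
o(A) = 1/(2*A)
V = 31/4 (V = 8 - 1/(2*((-1*1)))*(-4)/8 = 8 - (½)/(-1)*(-4)/8 = 8 - (½)*(-1)*(-4)/8 = 8 - (-1)*(-4)/16 = 8 - ⅛*2 = 8 - ¼ = 31/4 ≈ 7.7500)
G = -31 (G = (0 - 4)*(31/4) = -4*31/4 = -31)
G - 119*(Y - (-18 + 7)) = -31 - 119*(45 - (-18 + 7)) = -31 - 119*(45 - 1*(-11)) = -31 - 119*(45 + 11) = -31 - 119*56 = -31 - 6664 = -6695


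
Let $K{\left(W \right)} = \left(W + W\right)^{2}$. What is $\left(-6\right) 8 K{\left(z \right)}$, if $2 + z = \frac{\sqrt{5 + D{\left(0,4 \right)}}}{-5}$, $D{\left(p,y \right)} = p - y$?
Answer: $- \frac{23232}{25} \approx -929.28$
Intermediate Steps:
$z = - \frac{11}{5}$ ($z = -2 + \frac{\sqrt{5 + \left(0 - 4\right)}}{-5} = -2 + \sqrt{5 + \left(0 - 4\right)} \left(- \frac{1}{5}\right) = -2 + \sqrt{5 - 4} \left(- \frac{1}{5}\right) = -2 + \sqrt{1} \left(- \frac{1}{5}\right) = -2 + 1 \left(- \frac{1}{5}\right) = -2 - \frac{1}{5} = - \frac{11}{5} \approx -2.2$)
$K{\left(W \right)} = 4 W^{2}$ ($K{\left(W \right)} = \left(2 W\right)^{2} = 4 W^{2}$)
$\left(-6\right) 8 K{\left(z \right)} = \left(-6\right) 8 \cdot 4 \left(- \frac{11}{5}\right)^{2} = - 48 \cdot 4 \cdot \frac{121}{25} = \left(-48\right) \frac{484}{25} = - \frac{23232}{25}$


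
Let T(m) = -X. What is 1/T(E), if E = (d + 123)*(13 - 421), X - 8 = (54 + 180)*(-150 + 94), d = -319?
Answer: 1/13096 ≈ 7.6359e-5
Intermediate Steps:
X = -13096 (X = 8 + (54 + 180)*(-150 + 94) = 8 + 234*(-56) = 8 - 13104 = -13096)
E = 79968 (E = (-319 + 123)*(13 - 421) = -196*(-408) = 79968)
T(m) = 13096 (T(m) = -1*(-13096) = 13096)
1/T(E) = 1/13096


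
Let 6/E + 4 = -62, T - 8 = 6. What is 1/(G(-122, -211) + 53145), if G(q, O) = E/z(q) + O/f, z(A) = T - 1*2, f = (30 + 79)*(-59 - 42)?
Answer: 1453188/77229693103 ≈ 1.8816e-5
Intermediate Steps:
T = 14 (T = 8 + 6 = 14)
E = -1/11 (E = 6/(-4 - 62) = 6/(-66) = 6*(-1/66) = -1/11 ≈ -0.090909)
f = -11009 (f = 109*(-101) = -11009)
z(A) = 12 (z(A) = 14 - 1*2 = 14 - 2 = 12)
G(q, O) = -1/132 - O/11009 (G(q, O) = -1/11/12 + O/(-11009) = -1/11*1/12 + O*(-1/11009) = -1/132 - O/11009)
1/(G(-122, -211) + 53145) = 1/((-1/132 - 1/11009*(-211)) + 53145) = 1/((-1/132 + 211/11009) + 53145) = 1/(16843/1453188 + 53145) = 1/(77229693103/1453188) = 1453188/77229693103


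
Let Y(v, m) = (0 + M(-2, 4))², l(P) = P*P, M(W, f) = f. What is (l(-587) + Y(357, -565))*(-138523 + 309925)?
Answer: 59062558170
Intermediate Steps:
l(P) = P²
Y(v, m) = 16 (Y(v, m) = (0 + 4)² = 4² = 16)
(l(-587) + Y(357, -565))*(-138523 + 309925) = ((-587)² + 16)*(-138523 + 309925) = (344569 + 16)*171402 = 344585*171402 = 59062558170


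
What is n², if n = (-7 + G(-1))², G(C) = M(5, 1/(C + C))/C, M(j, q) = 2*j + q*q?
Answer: 22667121/256 ≈ 88544.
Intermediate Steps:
M(j, q) = q² + 2*j (M(j, q) = 2*j + q² = q² + 2*j)
G(C) = (10 + 1/(4*C²))/C (G(C) = ((1/(C + C))² + 2*5)/C = ((1/(2*C))² + 10)/C = (1/(4*C²) + 10)/C = (10 + 1/(4*C²))/C)
n = 4761/16 (n = (-7 + (10/(-1) + (¼)/(-1)³))² = (-7 + (10*(-1) + (¼)*(-1)))² = (-7 + (-10 - ¼))² = (-7 - 41/4)² = (-69/4)² = 4761/16 ≈ 297.56)
n² = (4761/16)² = 22667121/256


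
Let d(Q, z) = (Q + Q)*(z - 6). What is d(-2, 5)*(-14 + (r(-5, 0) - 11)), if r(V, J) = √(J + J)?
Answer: -100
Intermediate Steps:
d(Q, z) = 2*Q*(-6 + z) (d(Q, z) = (2*Q)*(-6 + z) = 2*Q*(-6 + z))
r(V, J) = √2*√J (r(V, J) = √(2*J) = √2*√J)
d(-2, 5)*(-14 + (r(-5, 0) - 11)) = (2*(-2)*(-6 + 5))*(-14 + (√2*√0 - 11)) = (2*(-2)*(-1))*(-14 + (√2*0 - 11)) = 4*(-14 + (0 - 11)) = 4*(-14 - 11) = 4*(-25) = -100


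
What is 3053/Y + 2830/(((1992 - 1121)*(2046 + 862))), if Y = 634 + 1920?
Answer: 967509228/808618109 ≈ 1.1965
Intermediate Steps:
Y = 2554
3053/Y + 2830/(((1992 - 1121)*(2046 + 862))) = 3053/2554 + 2830/(((1992 - 1121)*(2046 + 862))) = 3053*(1/2554) + 2830/((871*2908)) = 3053/2554 + 2830/2532868 = 3053/2554 + 2830*(1/2532868) = 3053/2554 + 1415/1266434 = 967509228/808618109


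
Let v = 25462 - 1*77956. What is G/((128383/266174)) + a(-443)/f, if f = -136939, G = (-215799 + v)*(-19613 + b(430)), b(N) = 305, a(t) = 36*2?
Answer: 188816270443052080608/17580639637 ≈ 1.0740e+10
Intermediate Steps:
v = -52494 (v = 25462 - 77956 = -52494)
a(t) = 72
G = 5180201244 (G = (-215799 - 52494)*(-19613 + 305) = -268293*(-19308) = 5180201244)
G/((128383/266174)) + a(-443)/f = 5180201244/((128383/266174)) + 72/(-136939) = 5180201244/((128383*(1/266174))) + 72*(-1/136939) = 5180201244/(128383/266174) - 72/136939 = 5180201244*(266174/128383) - 72/136939 = 1378834885920456/128383 - 72/136939 = 188816270443052080608/17580639637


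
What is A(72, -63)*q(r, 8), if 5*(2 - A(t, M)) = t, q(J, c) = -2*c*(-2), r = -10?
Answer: -1984/5 ≈ -396.80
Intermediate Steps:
q(J, c) = 4*c
A(t, M) = 2 - t/5
A(72, -63)*q(r, 8) = (2 - ⅕*72)*(4*8) = (2 - 72/5)*32 = -62/5*32 = -1984/5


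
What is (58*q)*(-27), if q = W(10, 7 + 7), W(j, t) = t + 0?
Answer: -21924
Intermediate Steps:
W(j, t) = t
q = 14 (q = 7 + 7 = 14)
(58*q)*(-27) = (58*14)*(-27) = 812*(-27) = -21924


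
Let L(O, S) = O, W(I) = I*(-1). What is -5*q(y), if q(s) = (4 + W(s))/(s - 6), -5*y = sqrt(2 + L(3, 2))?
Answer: 595/179 + 10*sqrt(5)/179 ≈ 3.4489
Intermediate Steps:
W(I) = -I
y = -sqrt(5)/5 (y = -sqrt(2 + 3)/5 = -sqrt(5)/5 ≈ -0.44721)
q(s) = (4 - s)/(-6 + s) (q(s) = (4 - s)/(s - 6) = (4 - s)/(-6 + s))
-5*q(y) = -5*(4 - (-1)*sqrt(5)/5)/(-6 - sqrt(5)/5) = -5*(4 + sqrt(5)/5)/(-6 - sqrt(5)/5)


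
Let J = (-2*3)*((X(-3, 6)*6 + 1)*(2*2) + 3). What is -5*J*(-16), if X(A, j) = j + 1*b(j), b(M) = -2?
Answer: -49440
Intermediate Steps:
X(A, j) = -2 + j (X(A, j) = j + 1*(-2) = j - 2 = -2 + j)
J = -618 (J = (-2*3)*(((-2 + 6)*6 + 1)*(2*2) + 3) = -6*((4*6 + 1)*4 + 3) = -6*((24 + 1)*4 + 3) = -6*(25*4 + 3) = -6*(100 + 3) = -6*103 = -618)
-5*J*(-16) = -5*(-618)*(-16) = 3090*(-16) = -49440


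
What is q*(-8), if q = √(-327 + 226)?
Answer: -8*I*√101 ≈ -80.399*I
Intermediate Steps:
q = I*√101 (q = √(-101) = I*√101 ≈ 10.05*I)
q*(-8) = (I*√101)*(-8) = -8*I*√101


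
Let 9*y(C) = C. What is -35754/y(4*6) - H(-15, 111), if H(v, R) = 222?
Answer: -54519/4 ≈ -13630.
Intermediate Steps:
y(C) = C/9
-35754/y(4*6) - H(-15, 111) = -35754/((4*6)/9) - 1*222 = -35754/((⅑)*24) - 222 = -35754/8/3 - 222 = -35754*3/8 - 222 = -53631/4 - 222 = -54519/4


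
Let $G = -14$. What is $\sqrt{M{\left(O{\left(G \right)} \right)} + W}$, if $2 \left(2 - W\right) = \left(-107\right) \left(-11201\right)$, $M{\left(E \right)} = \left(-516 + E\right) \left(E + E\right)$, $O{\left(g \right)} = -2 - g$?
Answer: $\frac{9 i \sqrt{30190}}{2} \approx 781.89 i$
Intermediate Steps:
$M{\left(E \right)} = 2 E \left(-516 + E\right)$ ($M{\left(E \right)} = \left(-516 + E\right) 2 E = 2 E \left(-516 + E\right)$)
$W = - \frac{1198503}{2}$ ($W = 2 - \frac{\left(-107\right) \left(-11201\right)}{2} = 2 - \frac{1198507}{2} = - \frac{1198503}{2} \approx -5.9925 \cdot 10^{5}$)
$\sqrt{M{\left(O{\left(G \right)} \right)} + W} = \sqrt{2 \left(-2 - -14\right) \left(-516 - -12\right) - \frac{1198503}{2}} = \sqrt{2 \left(-2 + 14\right) \left(-516 + \left(-2 + 14\right)\right) - \frac{1198503}{2}} = \sqrt{2 \cdot 12 \left(-516 + 12\right) - \frac{1198503}{2}} = \sqrt{2 \cdot 12 \left(-504\right) - \frac{1198503}{2}} = \sqrt{-12096 - \frac{1198503}{2}} = \sqrt{- \frac{1222695}{2}} = \frac{9 i \sqrt{30190}}{2}$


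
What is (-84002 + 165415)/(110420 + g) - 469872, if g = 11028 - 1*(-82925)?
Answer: -96029068843/204373 ≈ -4.6987e+5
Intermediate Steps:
g = 93953 (g = 11028 + 82925 = 93953)
(-84002 + 165415)/(110420 + g) - 469872 = (-84002 + 165415)/(110420 + 93953) - 469872 = 81413/204373 - 469872 = -96029068843/204373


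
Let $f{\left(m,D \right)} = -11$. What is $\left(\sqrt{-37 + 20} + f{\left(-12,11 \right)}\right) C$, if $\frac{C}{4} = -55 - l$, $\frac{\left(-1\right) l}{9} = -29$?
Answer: $13904 - 1264 i \sqrt{17} \approx 13904.0 - 5211.6 i$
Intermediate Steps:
$l = 261$ ($l = \left(-9\right) \left(-29\right) = 261$)
$C = -1264$ ($C = 4 \left(-55 - 261\right) = 4 \left(-316\right) = -1264$)
$\left(\sqrt{-37 + 20} + f{\left(-12,11 \right)}\right) C = \left(\sqrt{-37 + 20} - 11\right) \left(-1264\right) = \left(\sqrt{-17} - 11\right) \left(-1264\right) = \left(i \sqrt{17} - 11\right) \left(-1264\right) = \left(-11 + i \sqrt{17}\right) \left(-1264\right) = 13904 - 1264 i \sqrt{17}$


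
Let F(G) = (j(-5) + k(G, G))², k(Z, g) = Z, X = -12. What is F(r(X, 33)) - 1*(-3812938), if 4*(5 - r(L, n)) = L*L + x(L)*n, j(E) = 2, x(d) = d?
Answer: 3817838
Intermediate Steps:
r(L, n) = 5 - L²/4 - L*n/4 (r(L, n) = 5 - (L*L + L*n)/4 = 5 - (L² + L*n)/4 = 5 + (-L²/4 - L*n/4) = 5 - L²/4 - L*n/4)
F(G) = (2 + G)²
F(r(X, 33)) - 1*(-3812938) = (2 + (5 - ¼*(-12)² - ¼*(-12)*33))² - 1*(-3812938) = (2 + (5 - ¼*144 + 99))² + 3812938 = (2 + (5 - 36 + 99))² + 3812938 = (2 + 68)² + 3812938 = 70² + 3812938 = 4900 + 3812938 = 3817838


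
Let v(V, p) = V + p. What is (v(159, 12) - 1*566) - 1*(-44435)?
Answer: 44040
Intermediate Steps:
(v(159, 12) - 1*566) - 1*(-44435) = ((159 + 12) - 1*566) - 1*(-44435) = (171 - 566) + 44435 = -395 + 44435 = 44040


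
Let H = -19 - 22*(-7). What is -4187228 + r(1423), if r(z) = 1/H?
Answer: -565275779/135 ≈ -4.1872e+6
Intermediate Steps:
H = 135 (H = -19 + 154 = 135)
r(z) = 1/135
-4187228 + r(1423) = -4187228 + 1/135 = -565275779/135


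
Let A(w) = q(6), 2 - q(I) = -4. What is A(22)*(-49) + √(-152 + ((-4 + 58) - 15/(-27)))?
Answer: -294 + I*√877/3 ≈ -294.0 + 9.8714*I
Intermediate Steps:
q(I) = 6 (q(I) = 2 - 1*(-4) = 2 + 4 = 6)
A(w) = 6
A(22)*(-49) + √(-152 + ((-4 + 58) - 15/(-27))) = 6*(-49) + √(-152 + ((-4 + 58) - 15/(-27))) = -294 + √(-152 + (54 - 15*(-1/27))) = -294 + √(-152 + (54 + 5/9)) = -294 + √(-152 + 491/9) = -294 + √(-877/9) = -294 + I*√877/3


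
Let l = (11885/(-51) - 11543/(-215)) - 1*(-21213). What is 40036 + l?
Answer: 669628703/10965 ≈ 61070.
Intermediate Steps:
l = 230633963/10965 (l = (11885*(-1/51) - 11543*(-1/215)) + 21213 = (-11885/51 + 11543/215) + 21213 = -1966582/10965 + 21213 = 230633963/10965 ≈ 21034.)
40036 + l = 40036 + 230633963/10965 = 669628703/10965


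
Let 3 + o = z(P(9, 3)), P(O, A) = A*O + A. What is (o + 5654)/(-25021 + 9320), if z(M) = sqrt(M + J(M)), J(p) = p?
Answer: -5651/15701 - 2*sqrt(15)/15701 ≈ -0.36041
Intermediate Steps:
P(O, A) = A + A*O
z(M) = sqrt(2)*sqrt(M) (z(M) = sqrt(M + M) = sqrt(2*M) = sqrt(2)*sqrt(M))
o = -3 + 2*sqrt(15) (o = -3 + sqrt(2)*sqrt(3*(1 + 9)) = -3 + sqrt(2)*sqrt(3*10) = -3 + sqrt(2)*sqrt(30) = -3 + 2*sqrt(15) ≈ 4.7460)
(o + 5654)/(-25021 + 9320) = ((-3 + 2*sqrt(15)) + 5654)/(-25021 + 9320) = (5651 + 2*sqrt(15))/(-15701) = (5651 + 2*sqrt(15))*(-1/15701) = -5651/15701 - 2*sqrt(15)/15701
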